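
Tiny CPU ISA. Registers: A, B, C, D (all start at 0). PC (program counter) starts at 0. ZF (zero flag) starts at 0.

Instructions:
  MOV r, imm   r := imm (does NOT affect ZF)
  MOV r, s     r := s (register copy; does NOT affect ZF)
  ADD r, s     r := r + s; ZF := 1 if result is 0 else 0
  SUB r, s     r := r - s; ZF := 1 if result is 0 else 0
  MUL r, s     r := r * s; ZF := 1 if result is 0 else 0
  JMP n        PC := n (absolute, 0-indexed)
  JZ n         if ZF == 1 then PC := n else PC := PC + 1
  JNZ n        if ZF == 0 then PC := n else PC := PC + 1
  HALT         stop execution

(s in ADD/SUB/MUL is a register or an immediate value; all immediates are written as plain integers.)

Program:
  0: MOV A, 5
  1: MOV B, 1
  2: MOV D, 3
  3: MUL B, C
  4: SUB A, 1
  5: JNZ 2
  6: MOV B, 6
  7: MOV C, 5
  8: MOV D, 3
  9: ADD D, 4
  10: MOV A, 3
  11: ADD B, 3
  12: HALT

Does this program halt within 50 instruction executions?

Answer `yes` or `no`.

Answer: yes

Derivation:
Step 1: PC=0 exec 'MOV A, 5'. After: A=5 B=0 C=0 D=0 ZF=0 PC=1
Step 2: PC=1 exec 'MOV B, 1'. After: A=5 B=1 C=0 D=0 ZF=0 PC=2
Step 3: PC=2 exec 'MOV D, 3'. After: A=5 B=1 C=0 D=3 ZF=0 PC=3
Step 4: PC=3 exec 'MUL B, C'. After: A=5 B=0 C=0 D=3 ZF=1 PC=4
Step 5: PC=4 exec 'SUB A, 1'. After: A=4 B=0 C=0 D=3 ZF=0 PC=5
Step 6: PC=5 exec 'JNZ 2'. After: A=4 B=0 C=0 D=3 ZF=0 PC=2
Step 7: PC=2 exec 'MOV D, 3'. After: A=4 B=0 C=0 D=3 ZF=0 PC=3
Step 8: PC=3 exec 'MUL B, C'. After: A=4 B=0 C=0 D=3 ZF=1 PC=4
Step 9: PC=4 exec 'SUB A, 1'. After: A=3 B=0 C=0 D=3 ZF=0 PC=5
Step 10: PC=5 exec 'JNZ 2'. After: A=3 B=0 C=0 D=3 ZF=0 PC=2
Step 11: PC=2 exec 'MOV D, 3'. After: A=3 B=0 C=0 D=3 ZF=0 PC=3
Step 12: PC=3 exec 'MUL B, C'. After: A=3 B=0 C=0 D=3 ZF=1 PC=4
Step 13: PC=4 exec 'SUB A, 1'. After: A=2 B=0 C=0 D=3 ZF=0 PC=5
Step 14: PC=5 exec 'JNZ 2'. After: A=2 B=0 C=0 D=3 ZF=0 PC=2
Step 15: PC=2 exec 'MOV D, 3'. After: A=2 B=0 C=0 D=3 ZF=0 PC=3
Step 16: PC=3 exec 'MUL B, C'. After: A=2 B=0 C=0 D=3 ZF=1 PC=4
Step 17: PC=4 exec 'SUB A, 1'. After: A=1 B=0 C=0 D=3 ZF=0 PC=5
Step 18: PC=5 exec 'JNZ 2'. After: A=1 B=0 C=0 D=3 ZF=0 PC=2
Step 19: PC=2 exec 'MOV D, 3'. After: A=1 B=0 C=0 D=3 ZF=0 PC=3
Step 20: PC=3 exec 'MUL B, C'. After: A=1 B=0 C=0 D=3 ZF=1 PC=4
Step 21: PC=4 exec 'SUB A, 1'. After: A=0 B=0 C=0 D=3 ZF=1 PC=5
Step 22: PC=5 exec 'JNZ 2'. After: A=0 B=0 C=0 D=3 ZF=1 PC=6
Step 23: PC=6 exec 'MOV B, 6'. After: A=0 B=6 C=0 D=3 ZF=1 PC=7
Step 24: PC=7 exec 'MOV C, 5'. After: A=0 B=6 C=5 D=3 ZF=1 PC=8
Step 25: PC=8 exec 'MOV D, 3'. After: A=0 B=6 C=5 D=3 ZF=1 PC=9
Step 26: PC=9 exec 'ADD D, 4'. After: A=0 B=6 C=5 D=7 ZF=0 PC=10
Step 27: PC=10 exec 'MOV A, 3'. After: A=3 B=6 C=5 D=7 ZF=0 PC=11
Step 28: PC=11 exec 'ADD B, 3'. After: A=3 B=9 C=5 D=7 ZF=0 PC=12
Step 29: PC=12 exec 'HALT'. After: A=3 B=9 C=5 D=7 ZF=0 PC=12 HALTED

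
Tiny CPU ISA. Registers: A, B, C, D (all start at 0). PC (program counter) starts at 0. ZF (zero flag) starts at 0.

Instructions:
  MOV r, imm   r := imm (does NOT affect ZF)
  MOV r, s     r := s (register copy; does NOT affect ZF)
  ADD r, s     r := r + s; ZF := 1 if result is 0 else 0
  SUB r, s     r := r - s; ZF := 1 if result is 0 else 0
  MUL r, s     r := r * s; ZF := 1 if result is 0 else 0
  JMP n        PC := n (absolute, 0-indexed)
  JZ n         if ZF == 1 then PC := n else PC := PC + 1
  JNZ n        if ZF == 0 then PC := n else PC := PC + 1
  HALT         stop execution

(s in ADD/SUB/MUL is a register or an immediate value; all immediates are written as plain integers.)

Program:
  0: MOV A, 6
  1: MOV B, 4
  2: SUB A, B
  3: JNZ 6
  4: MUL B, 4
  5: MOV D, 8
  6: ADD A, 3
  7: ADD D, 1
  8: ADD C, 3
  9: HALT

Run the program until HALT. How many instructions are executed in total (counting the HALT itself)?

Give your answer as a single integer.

Step 1: PC=0 exec 'MOV A, 6'. After: A=6 B=0 C=0 D=0 ZF=0 PC=1
Step 2: PC=1 exec 'MOV B, 4'. After: A=6 B=4 C=0 D=0 ZF=0 PC=2
Step 3: PC=2 exec 'SUB A, B'. After: A=2 B=4 C=0 D=0 ZF=0 PC=3
Step 4: PC=3 exec 'JNZ 6'. After: A=2 B=4 C=0 D=0 ZF=0 PC=6
Step 5: PC=6 exec 'ADD A, 3'. After: A=5 B=4 C=0 D=0 ZF=0 PC=7
Step 6: PC=7 exec 'ADD D, 1'. After: A=5 B=4 C=0 D=1 ZF=0 PC=8
Step 7: PC=8 exec 'ADD C, 3'. After: A=5 B=4 C=3 D=1 ZF=0 PC=9
Step 8: PC=9 exec 'HALT'. After: A=5 B=4 C=3 D=1 ZF=0 PC=9 HALTED
Total instructions executed: 8

Answer: 8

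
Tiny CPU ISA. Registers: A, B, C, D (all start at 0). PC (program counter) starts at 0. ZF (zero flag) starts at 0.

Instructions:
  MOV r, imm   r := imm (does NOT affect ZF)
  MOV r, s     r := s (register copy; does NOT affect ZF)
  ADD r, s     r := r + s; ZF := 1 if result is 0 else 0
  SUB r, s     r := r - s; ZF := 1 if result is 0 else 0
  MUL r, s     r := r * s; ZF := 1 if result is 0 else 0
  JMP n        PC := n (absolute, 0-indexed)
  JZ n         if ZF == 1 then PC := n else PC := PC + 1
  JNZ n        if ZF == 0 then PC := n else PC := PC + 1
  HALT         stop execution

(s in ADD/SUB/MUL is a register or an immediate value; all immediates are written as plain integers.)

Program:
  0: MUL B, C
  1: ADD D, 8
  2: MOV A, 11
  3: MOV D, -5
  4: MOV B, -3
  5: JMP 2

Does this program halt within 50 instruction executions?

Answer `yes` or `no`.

Answer: no

Derivation:
Step 1: PC=0 exec 'MUL B, C'. After: A=0 B=0 C=0 D=0 ZF=1 PC=1
Step 2: PC=1 exec 'ADD D, 8'. After: A=0 B=0 C=0 D=8 ZF=0 PC=2
Step 3: PC=2 exec 'MOV A, 11'. After: A=11 B=0 C=0 D=8 ZF=0 PC=3
Step 4: PC=3 exec 'MOV D, -5'. After: A=11 B=0 C=0 D=-5 ZF=0 PC=4
Step 5: PC=4 exec 'MOV B, -3'. After: A=11 B=-3 C=0 D=-5 ZF=0 PC=5
Step 6: PC=5 exec 'JMP 2'. After: A=11 B=-3 C=0 D=-5 ZF=0 PC=2
Step 7: PC=2 exec 'MOV A, 11'. After: A=11 B=-3 C=0 D=-5 ZF=0 PC=3
Step 8: PC=3 exec 'MOV D, -5'. After: A=11 B=-3 C=0 D=-5 ZF=0 PC=4
Step 9: PC=4 exec 'MOV B, -3'. After: A=11 B=-3 C=0 D=-5 ZF=0 PC=5
State after step 9 equals state after step 5: the program is in a cycle of length 4 and will never halt.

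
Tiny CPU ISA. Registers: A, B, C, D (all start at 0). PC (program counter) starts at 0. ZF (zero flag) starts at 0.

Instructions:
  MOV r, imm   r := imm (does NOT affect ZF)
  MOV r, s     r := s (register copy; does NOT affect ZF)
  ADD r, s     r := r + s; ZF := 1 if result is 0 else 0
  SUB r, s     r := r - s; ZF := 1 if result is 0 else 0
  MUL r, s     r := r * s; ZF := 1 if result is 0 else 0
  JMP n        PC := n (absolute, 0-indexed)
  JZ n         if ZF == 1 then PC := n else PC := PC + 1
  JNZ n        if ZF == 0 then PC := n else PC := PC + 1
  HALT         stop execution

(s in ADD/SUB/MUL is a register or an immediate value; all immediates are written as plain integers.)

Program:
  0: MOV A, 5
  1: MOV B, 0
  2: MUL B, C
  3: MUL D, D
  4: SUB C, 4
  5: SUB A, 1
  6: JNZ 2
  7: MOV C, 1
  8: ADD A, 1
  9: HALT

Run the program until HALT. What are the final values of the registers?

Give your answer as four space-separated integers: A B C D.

Step 1: PC=0 exec 'MOV A, 5'. After: A=5 B=0 C=0 D=0 ZF=0 PC=1
Step 2: PC=1 exec 'MOV B, 0'. After: A=5 B=0 C=0 D=0 ZF=0 PC=2
Step 3: PC=2 exec 'MUL B, C'. After: A=5 B=0 C=0 D=0 ZF=1 PC=3
Step 4: PC=3 exec 'MUL D, D'. After: A=5 B=0 C=0 D=0 ZF=1 PC=4
Step 5: PC=4 exec 'SUB C, 4'. After: A=5 B=0 C=-4 D=0 ZF=0 PC=5
Step 6: PC=5 exec 'SUB A, 1'. After: A=4 B=0 C=-4 D=0 ZF=0 PC=6
Step 7: PC=6 exec 'JNZ 2'. After: A=4 B=0 C=-4 D=0 ZF=0 PC=2
Step 8: PC=2 exec 'MUL B, C'. After: A=4 B=0 C=-4 D=0 ZF=1 PC=3
Step 9: PC=3 exec 'MUL D, D'. After: A=4 B=0 C=-4 D=0 ZF=1 PC=4
Step 10: PC=4 exec 'SUB C, 4'. After: A=4 B=0 C=-8 D=0 ZF=0 PC=5
Step 11: PC=5 exec 'SUB A, 1'. After: A=3 B=0 C=-8 D=0 ZF=0 PC=6
Step 12: PC=6 exec 'JNZ 2'. After: A=3 B=0 C=-8 D=0 ZF=0 PC=2
Step 13: PC=2 exec 'MUL B, C'. After: A=3 B=0 C=-8 D=0 ZF=1 PC=3
Step 14: PC=3 exec 'MUL D, D'. After: A=3 B=0 C=-8 D=0 ZF=1 PC=4
Step 15: PC=4 exec 'SUB C, 4'. After: A=3 B=0 C=-12 D=0 ZF=0 PC=5
Step 16: PC=5 exec 'SUB A, 1'. After: A=2 B=0 C=-12 D=0 ZF=0 PC=6
Step 17: PC=6 exec 'JNZ 2'. After: A=2 B=0 C=-12 D=0 ZF=0 PC=2
Step 18: PC=2 exec 'MUL B, C'. After: A=2 B=0 C=-12 D=0 ZF=1 PC=3
Step 19: PC=3 exec 'MUL D, D'. After: A=2 B=0 C=-12 D=0 ZF=1 PC=4
Step 20: PC=4 exec 'SUB C, 4'. After: A=2 B=0 C=-16 D=0 ZF=0 PC=5
Step 21: PC=5 exec 'SUB A, 1'. After: A=1 B=0 C=-16 D=0 ZF=0 PC=6
Step 22: PC=6 exec 'JNZ 2'. After: A=1 B=0 C=-16 D=0 ZF=0 PC=2
Step 23: PC=2 exec 'MUL B, C'. After: A=1 B=0 C=-16 D=0 ZF=1 PC=3
Step 24: PC=3 exec 'MUL D, D'. After: A=1 B=0 C=-16 D=0 ZF=1 PC=4
Step 25: PC=4 exec 'SUB C, 4'. After: A=1 B=0 C=-20 D=0 ZF=0 PC=5
Step 26: PC=5 exec 'SUB A, 1'. After: A=0 B=0 C=-20 D=0 ZF=1 PC=6
Step 27: PC=6 exec 'JNZ 2'. After: A=0 B=0 C=-20 D=0 ZF=1 PC=7
Step 28: PC=7 exec 'MOV C, 1'. After: A=0 B=0 C=1 D=0 ZF=1 PC=8
Step 29: PC=8 exec 'ADD A, 1'. After: A=1 B=0 C=1 D=0 ZF=0 PC=9
Step 30: PC=9 exec 'HALT'. After: A=1 B=0 C=1 D=0 ZF=0 PC=9 HALTED

Answer: 1 0 1 0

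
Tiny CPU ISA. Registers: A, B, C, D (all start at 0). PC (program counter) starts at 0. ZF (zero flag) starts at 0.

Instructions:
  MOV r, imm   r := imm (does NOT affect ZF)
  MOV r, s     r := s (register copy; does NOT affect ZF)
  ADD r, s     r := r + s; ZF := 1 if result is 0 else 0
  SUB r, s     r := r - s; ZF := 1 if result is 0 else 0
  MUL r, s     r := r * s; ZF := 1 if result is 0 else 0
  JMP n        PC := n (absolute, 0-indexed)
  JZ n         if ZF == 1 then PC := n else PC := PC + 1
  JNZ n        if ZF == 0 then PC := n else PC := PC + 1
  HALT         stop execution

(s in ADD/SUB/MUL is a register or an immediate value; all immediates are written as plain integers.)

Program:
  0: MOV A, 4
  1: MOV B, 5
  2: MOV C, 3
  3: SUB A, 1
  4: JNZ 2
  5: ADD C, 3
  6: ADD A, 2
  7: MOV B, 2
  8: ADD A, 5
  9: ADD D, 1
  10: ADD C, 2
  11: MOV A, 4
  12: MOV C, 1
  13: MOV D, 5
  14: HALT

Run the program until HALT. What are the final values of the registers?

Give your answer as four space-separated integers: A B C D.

Answer: 4 2 1 5

Derivation:
Step 1: PC=0 exec 'MOV A, 4'. After: A=4 B=0 C=0 D=0 ZF=0 PC=1
Step 2: PC=1 exec 'MOV B, 5'. After: A=4 B=5 C=0 D=0 ZF=0 PC=2
Step 3: PC=2 exec 'MOV C, 3'. After: A=4 B=5 C=3 D=0 ZF=0 PC=3
Step 4: PC=3 exec 'SUB A, 1'. After: A=3 B=5 C=3 D=0 ZF=0 PC=4
Step 5: PC=4 exec 'JNZ 2'. After: A=3 B=5 C=3 D=0 ZF=0 PC=2
Step 6: PC=2 exec 'MOV C, 3'. After: A=3 B=5 C=3 D=0 ZF=0 PC=3
Step 7: PC=3 exec 'SUB A, 1'. After: A=2 B=5 C=3 D=0 ZF=0 PC=4
Step 8: PC=4 exec 'JNZ 2'. After: A=2 B=5 C=3 D=0 ZF=0 PC=2
Step 9: PC=2 exec 'MOV C, 3'. After: A=2 B=5 C=3 D=0 ZF=0 PC=3
Step 10: PC=3 exec 'SUB A, 1'. After: A=1 B=5 C=3 D=0 ZF=0 PC=4
Step 11: PC=4 exec 'JNZ 2'. After: A=1 B=5 C=3 D=0 ZF=0 PC=2
Step 12: PC=2 exec 'MOV C, 3'. After: A=1 B=5 C=3 D=0 ZF=0 PC=3
Step 13: PC=3 exec 'SUB A, 1'. After: A=0 B=5 C=3 D=0 ZF=1 PC=4
Step 14: PC=4 exec 'JNZ 2'. After: A=0 B=5 C=3 D=0 ZF=1 PC=5
Step 15: PC=5 exec 'ADD C, 3'. After: A=0 B=5 C=6 D=0 ZF=0 PC=6
Step 16: PC=6 exec 'ADD A, 2'. After: A=2 B=5 C=6 D=0 ZF=0 PC=7
Step 17: PC=7 exec 'MOV B, 2'. After: A=2 B=2 C=6 D=0 ZF=0 PC=8
Step 18: PC=8 exec 'ADD A, 5'. After: A=7 B=2 C=6 D=0 ZF=0 PC=9
Step 19: PC=9 exec 'ADD D, 1'. After: A=7 B=2 C=6 D=1 ZF=0 PC=10
Step 20: PC=10 exec 'ADD C, 2'. After: A=7 B=2 C=8 D=1 ZF=0 PC=11
Step 21: PC=11 exec 'MOV A, 4'. After: A=4 B=2 C=8 D=1 ZF=0 PC=12
Step 22: PC=12 exec 'MOV C, 1'. After: A=4 B=2 C=1 D=1 ZF=0 PC=13
Step 23: PC=13 exec 'MOV D, 5'. After: A=4 B=2 C=1 D=5 ZF=0 PC=14
Step 24: PC=14 exec 'HALT'. After: A=4 B=2 C=1 D=5 ZF=0 PC=14 HALTED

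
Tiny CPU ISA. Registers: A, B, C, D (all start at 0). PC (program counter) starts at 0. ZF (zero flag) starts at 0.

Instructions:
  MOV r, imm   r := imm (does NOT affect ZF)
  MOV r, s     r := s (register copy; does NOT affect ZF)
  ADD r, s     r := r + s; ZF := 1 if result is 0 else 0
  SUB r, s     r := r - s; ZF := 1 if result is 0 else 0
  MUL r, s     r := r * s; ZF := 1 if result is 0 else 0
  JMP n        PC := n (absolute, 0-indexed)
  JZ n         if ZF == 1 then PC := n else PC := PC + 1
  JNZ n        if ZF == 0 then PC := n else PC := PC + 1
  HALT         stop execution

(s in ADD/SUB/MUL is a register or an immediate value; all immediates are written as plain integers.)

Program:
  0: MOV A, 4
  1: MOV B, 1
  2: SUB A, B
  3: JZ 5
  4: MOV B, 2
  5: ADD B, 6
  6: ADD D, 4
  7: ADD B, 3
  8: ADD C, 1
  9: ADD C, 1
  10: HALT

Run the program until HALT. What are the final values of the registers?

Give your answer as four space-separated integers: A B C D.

Step 1: PC=0 exec 'MOV A, 4'. After: A=4 B=0 C=0 D=0 ZF=0 PC=1
Step 2: PC=1 exec 'MOV B, 1'. After: A=4 B=1 C=0 D=0 ZF=0 PC=2
Step 3: PC=2 exec 'SUB A, B'. After: A=3 B=1 C=0 D=0 ZF=0 PC=3
Step 4: PC=3 exec 'JZ 5'. After: A=3 B=1 C=0 D=0 ZF=0 PC=4
Step 5: PC=4 exec 'MOV B, 2'. After: A=3 B=2 C=0 D=0 ZF=0 PC=5
Step 6: PC=5 exec 'ADD B, 6'. After: A=3 B=8 C=0 D=0 ZF=0 PC=6
Step 7: PC=6 exec 'ADD D, 4'. After: A=3 B=8 C=0 D=4 ZF=0 PC=7
Step 8: PC=7 exec 'ADD B, 3'. After: A=3 B=11 C=0 D=4 ZF=0 PC=8
Step 9: PC=8 exec 'ADD C, 1'. After: A=3 B=11 C=1 D=4 ZF=0 PC=9
Step 10: PC=9 exec 'ADD C, 1'. After: A=3 B=11 C=2 D=4 ZF=0 PC=10
Step 11: PC=10 exec 'HALT'. After: A=3 B=11 C=2 D=4 ZF=0 PC=10 HALTED

Answer: 3 11 2 4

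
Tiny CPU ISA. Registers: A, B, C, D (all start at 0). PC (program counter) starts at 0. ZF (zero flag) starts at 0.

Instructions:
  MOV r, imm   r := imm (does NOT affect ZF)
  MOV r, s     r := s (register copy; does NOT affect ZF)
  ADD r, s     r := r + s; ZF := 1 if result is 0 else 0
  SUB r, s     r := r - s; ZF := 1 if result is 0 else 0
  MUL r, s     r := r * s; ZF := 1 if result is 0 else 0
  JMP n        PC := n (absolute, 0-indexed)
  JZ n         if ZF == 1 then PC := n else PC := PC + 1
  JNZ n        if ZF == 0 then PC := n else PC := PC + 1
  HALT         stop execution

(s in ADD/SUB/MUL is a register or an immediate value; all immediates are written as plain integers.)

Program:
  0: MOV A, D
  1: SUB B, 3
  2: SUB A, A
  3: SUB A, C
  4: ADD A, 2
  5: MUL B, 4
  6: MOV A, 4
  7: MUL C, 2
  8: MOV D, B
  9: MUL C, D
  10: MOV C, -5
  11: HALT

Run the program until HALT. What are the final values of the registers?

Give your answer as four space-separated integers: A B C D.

Answer: 4 -12 -5 -12

Derivation:
Step 1: PC=0 exec 'MOV A, D'. After: A=0 B=0 C=0 D=0 ZF=0 PC=1
Step 2: PC=1 exec 'SUB B, 3'. After: A=0 B=-3 C=0 D=0 ZF=0 PC=2
Step 3: PC=2 exec 'SUB A, A'. After: A=0 B=-3 C=0 D=0 ZF=1 PC=3
Step 4: PC=3 exec 'SUB A, C'. After: A=0 B=-3 C=0 D=0 ZF=1 PC=4
Step 5: PC=4 exec 'ADD A, 2'. After: A=2 B=-3 C=0 D=0 ZF=0 PC=5
Step 6: PC=5 exec 'MUL B, 4'. After: A=2 B=-12 C=0 D=0 ZF=0 PC=6
Step 7: PC=6 exec 'MOV A, 4'. After: A=4 B=-12 C=0 D=0 ZF=0 PC=7
Step 8: PC=7 exec 'MUL C, 2'. After: A=4 B=-12 C=0 D=0 ZF=1 PC=8
Step 9: PC=8 exec 'MOV D, B'. After: A=4 B=-12 C=0 D=-12 ZF=1 PC=9
Step 10: PC=9 exec 'MUL C, D'. After: A=4 B=-12 C=0 D=-12 ZF=1 PC=10
Step 11: PC=10 exec 'MOV C, -5'. After: A=4 B=-12 C=-5 D=-12 ZF=1 PC=11
Step 12: PC=11 exec 'HALT'. After: A=4 B=-12 C=-5 D=-12 ZF=1 PC=11 HALTED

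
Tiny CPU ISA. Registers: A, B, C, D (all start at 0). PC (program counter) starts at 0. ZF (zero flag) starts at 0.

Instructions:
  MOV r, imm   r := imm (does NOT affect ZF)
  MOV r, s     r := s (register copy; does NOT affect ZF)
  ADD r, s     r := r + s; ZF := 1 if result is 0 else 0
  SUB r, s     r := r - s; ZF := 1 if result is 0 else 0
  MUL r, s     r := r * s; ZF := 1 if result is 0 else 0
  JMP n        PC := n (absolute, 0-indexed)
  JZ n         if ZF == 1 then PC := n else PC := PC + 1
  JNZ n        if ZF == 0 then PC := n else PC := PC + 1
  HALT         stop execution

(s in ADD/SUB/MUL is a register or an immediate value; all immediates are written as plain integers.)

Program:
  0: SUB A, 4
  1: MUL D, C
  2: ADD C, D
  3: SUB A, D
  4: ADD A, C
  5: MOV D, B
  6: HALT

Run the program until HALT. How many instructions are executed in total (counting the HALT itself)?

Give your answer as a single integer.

Answer: 7

Derivation:
Step 1: PC=0 exec 'SUB A, 4'. After: A=-4 B=0 C=0 D=0 ZF=0 PC=1
Step 2: PC=1 exec 'MUL D, C'. After: A=-4 B=0 C=0 D=0 ZF=1 PC=2
Step 3: PC=2 exec 'ADD C, D'. After: A=-4 B=0 C=0 D=0 ZF=1 PC=3
Step 4: PC=3 exec 'SUB A, D'. After: A=-4 B=0 C=0 D=0 ZF=0 PC=4
Step 5: PC=4 exec 'ADD A, C'. After: A=-4 B=0 C=0 D=0 ZF=0 PC=5
Step 6: PC=5 exec 'MOV D, B'. After: A=-4 B=0 C=0 D=0 ZF=0 PC=6
Step 7: PC=6 exec 'HALT'. After: A=-4 B=0 C=0 D=0 ZF=0 PC=6 HALTED
Total instructions executed: 7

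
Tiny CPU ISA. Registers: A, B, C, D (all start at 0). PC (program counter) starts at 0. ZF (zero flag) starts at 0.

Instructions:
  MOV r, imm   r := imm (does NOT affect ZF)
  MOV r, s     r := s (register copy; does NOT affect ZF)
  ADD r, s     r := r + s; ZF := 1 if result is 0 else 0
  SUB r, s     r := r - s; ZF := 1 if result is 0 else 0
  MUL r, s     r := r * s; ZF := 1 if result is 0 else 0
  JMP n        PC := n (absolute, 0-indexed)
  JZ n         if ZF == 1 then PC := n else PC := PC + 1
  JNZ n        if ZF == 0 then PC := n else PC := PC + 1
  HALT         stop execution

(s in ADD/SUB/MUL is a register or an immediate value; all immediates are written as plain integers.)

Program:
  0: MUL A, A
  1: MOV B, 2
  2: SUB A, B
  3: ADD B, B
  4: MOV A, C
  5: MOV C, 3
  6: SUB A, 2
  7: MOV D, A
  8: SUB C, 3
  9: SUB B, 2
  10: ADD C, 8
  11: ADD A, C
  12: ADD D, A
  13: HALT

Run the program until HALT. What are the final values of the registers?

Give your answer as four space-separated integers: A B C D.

Answer: 6 2 8 4

Derivation:
Step 1: PC=0 exec 'MUL A, A'. After: A=0 B=0 C=0 D=0 ZF=1 PC=1
Step 2: PC=1 exec 'MOV B, 2'. After: A=0 B=2 C=0 D=0 ZF=1 PC=2
Step 3: PC=2 exec 'SUB A, B'. After: A=-2 B=2 C=0 D=0 ZF=0 PC=3
Step 4: PC=3 exec 'ADD B, B'. After: A=-2 B=4 C=0 D=0 ZF=0 PC=4
Step 5: PC=4 exec 'MOV A, C'. After: A=0 B=4 C=0 D=0 ZF=0 PC=5
Step 6: PC=5 exec 'MOV C, 3'. After: A=0 B=4 C=3 D=0 ZF=0 PC=6
Step 7: PC=6 exec 'SUB A, 2'. After: A=-2 B=4 C=3 D=0 ZF=0 PC=7
Step 8: PC=7 exec 'MOV D, A'. After: A=-2 B=4 C=3 D=-2 ZF=0 PC=8
Step 9: PC=8 exec 'SUB C, 3'. After: A=-2 B=4 C=0 D=-2 ZF=1 PC=9
Step 10: PC=9 exec 'SUB B, 2'. After: A=-2 B=2 C=0 D=-2 ZF=0 PC=10
Step 11: PC=10 exec 'ADD C, 8'. After: A=-2 B=2 C=8 D=-2 ZF=0 PC=11
Step 12: PC=11 exec 'ADD A, C'. After: A=6 B=2 C=8 D=-2 ZF=0 PC=12
Step 13: PC=12 exec 'ADD D, A'. After: A=6 B=2 C=8 D=4 ZF=0 PC=13
Step 14: PC=13 exec 'HALT'. After: A=6 B=2 C=8 D=4 ZF=0 PC=13 HALTED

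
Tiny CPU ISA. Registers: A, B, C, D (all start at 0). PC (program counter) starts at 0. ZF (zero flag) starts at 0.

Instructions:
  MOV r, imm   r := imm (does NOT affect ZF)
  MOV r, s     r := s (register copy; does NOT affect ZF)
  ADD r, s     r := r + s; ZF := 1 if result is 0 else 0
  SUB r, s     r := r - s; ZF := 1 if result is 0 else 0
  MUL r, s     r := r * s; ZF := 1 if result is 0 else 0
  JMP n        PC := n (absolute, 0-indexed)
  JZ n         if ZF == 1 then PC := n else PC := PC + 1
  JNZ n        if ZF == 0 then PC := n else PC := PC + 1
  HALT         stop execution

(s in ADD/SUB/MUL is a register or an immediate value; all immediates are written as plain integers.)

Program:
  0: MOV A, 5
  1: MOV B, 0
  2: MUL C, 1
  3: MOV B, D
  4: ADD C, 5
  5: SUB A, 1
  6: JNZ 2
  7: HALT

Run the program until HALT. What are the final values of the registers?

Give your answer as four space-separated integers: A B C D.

Step 1: PC=0 exec 'MOV A, 5'. After: A=5 B=0 C=0 D=0 ZF=0 PC=1
Step 2: PC=1 exec 'MOV B, 0'. After: A=5 B=0 C=0 D=0 ZF=0 PC=2
Step 3: PC=2 exec 'MUL C, 1'. After: A=5 B=0 C=0 D=0 ZF=1 PC=3
Step 4: PC=3 exec 'MOV B, D'. After: A=5 B=0 C=0 D=0 ZF=1 PC=4
Step 5: PC=4 exec 'ADD C, 5'. After: A=5 B=0 C=5 D=0 ZF=0 PC=5
Step 6: PC=5 exec 'SUB A, 1'. After: A=4 B=0 C=5 D=0 ZF=0 PC=6
Step 7: PC=6 exec 'JNZ 2'. After: A=4 B=0 C=5 D=0 ZF=0 PC=2
Step 8: PC=2 exec 'MUL C, 1'. After: A=4 B=0 C=5 D=0 ZF=0 PC=3
Step 9: PC=3 exec 'MOV B, D'. After: A=4 B=0 C=5 D=0 ZF=0 PC=4
Step 10: PC=4 exec 'ADD C, 5'. After: A=4 B=0 C=10 D=0 ZF=0 PC=5
Step 11: PC=5 exec 'SUB A, 1'. After: A=3 B=0 C=10 D=0 ZF=0 PC=6
Step 12: PC=6 exec 'JNZ 2'. After: A=3 B=0 C=10 D=0 ZF=0 PC=2
Step 13: PC=2 exec 'MUL C, 1'. After: A=3 B=0 C=10 D=0 ZF=0 PC=3
Step 14: PC=3 exec 'MOV B, D'. After: A=3 B=0 C=10 D=0 ZF=0 PC=4
Step 15: PC=4 exec 'ADD C, 5'. After: A=3 B=0 C=15 D=0 ZF=0 PC=5
Step 16: PC=5 exec 'SUB A, 1'. After: A=2 B=0 C=15 D=0 ZF=0 PC=6
Step 17: PC=6 exec 'JNZ 2'. After: A=2 B=0 C=15 D=0 ZF=0 PC=2
Step 18: PC=2 exec 'MUL C, 1'. After: A=2 B=0 C=15 D=0 ZF=0 PC=3
Step 19: PC=3 exec 'MOV B, D'. After: A=2 B=0 C=15 D=0 ZF=0 PC=4
Step 20: PC=4 exec 'ADD C, 5'. After: A=2 B=0 C=20 D=0 ZF=0 PC=5
Step 21: PC=5 exec 'SUB A, 1'. After: A=1 B=0 C=20 D=0 ZF=0 PC=6
Step 22: PC=6 exec 'JNZ 2'. After: A=1 B=0 C=20 D=0 ZF=0 PC=2
Step 23: PC=2 exec 'MUL C, 1'. After: A=1 B=0 C=20 D=0 ZF=0 PC=3
Step 24: PC=3 exec 'MOV B, D'. After: A=1 B=0 C=20 D=0 ZF=0 PC=4
Step 25: PC=4 exec 'ADD C, 5'. After: A=1 B=0 C=25 D=0 ZF=0 PC=5
Step 26: PC=5 exec 'SUB A, 1'. After: A=0 B=0 C=25 D=0 ZF=1 PC=6
Step 27: PC=6 exec 'JNZ 2'. After: A=0 B=0 C=25 D=0 ZF=1 PC=7
Step 28: PC=7 exec 'HALT'. After: A=0 B=0 C=25 D=0 ZF=1 PC=7 HALTED

Answer: 0 0 25 0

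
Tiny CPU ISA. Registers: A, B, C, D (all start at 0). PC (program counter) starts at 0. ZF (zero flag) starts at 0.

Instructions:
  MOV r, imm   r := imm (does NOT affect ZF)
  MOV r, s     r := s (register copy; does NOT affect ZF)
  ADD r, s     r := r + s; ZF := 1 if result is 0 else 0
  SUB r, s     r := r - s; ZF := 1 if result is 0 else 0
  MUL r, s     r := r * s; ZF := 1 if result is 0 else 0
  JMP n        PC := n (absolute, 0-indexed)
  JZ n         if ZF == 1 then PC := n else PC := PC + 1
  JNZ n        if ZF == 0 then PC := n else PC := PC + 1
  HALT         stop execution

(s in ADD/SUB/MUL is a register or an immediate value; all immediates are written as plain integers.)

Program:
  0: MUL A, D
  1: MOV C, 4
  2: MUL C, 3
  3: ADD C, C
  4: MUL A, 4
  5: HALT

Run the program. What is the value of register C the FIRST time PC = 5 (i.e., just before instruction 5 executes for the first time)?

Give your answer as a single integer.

Step 1: PC=0 exec 'MUL A, D'. After: A=0 B=0 C=0 D=0 ZF=1 PC=1
Step 2: PC=1 exec 'MOV C, 4'. After: A=0 B=0 C=4 D=0 ZF=1 PC=2
Step 3: PC=2 exec 'MUL C, 3'. After: A=0 B=0 C=12 D=0 ZF=0 PC=3
Step 4: PC=3 exec 'ADD C, C'. After: A=0 B=0 C=24 D=0 ZF=0 PC=4
Step 5: PC=4 exec 'MUL A, 4'. After: A=0 B=0 C=24 D=0 ZF=1 PC=5
First time PC=5: C=24

24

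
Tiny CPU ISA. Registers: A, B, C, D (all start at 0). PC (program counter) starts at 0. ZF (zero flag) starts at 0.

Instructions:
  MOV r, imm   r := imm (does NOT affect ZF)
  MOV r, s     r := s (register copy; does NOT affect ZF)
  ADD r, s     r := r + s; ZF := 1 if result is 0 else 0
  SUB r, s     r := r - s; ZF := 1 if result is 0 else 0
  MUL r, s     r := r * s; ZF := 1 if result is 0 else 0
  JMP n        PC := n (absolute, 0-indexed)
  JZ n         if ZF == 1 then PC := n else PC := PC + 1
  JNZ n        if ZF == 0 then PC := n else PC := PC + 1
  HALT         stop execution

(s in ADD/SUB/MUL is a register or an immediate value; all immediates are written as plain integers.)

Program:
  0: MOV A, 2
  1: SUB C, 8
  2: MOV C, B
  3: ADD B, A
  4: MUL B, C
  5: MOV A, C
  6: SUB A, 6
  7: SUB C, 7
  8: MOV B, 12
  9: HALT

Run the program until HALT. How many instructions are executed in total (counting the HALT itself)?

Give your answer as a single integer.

Step 1: PC=0 exec 'MOV A, 2'. After: A=2 B=0 C=0 D=0 ZF=0 PC=1
Step 2: PC=1 exec 'SUB C, 8'. After: A=2 B=0 C=-8 D=0 ZF=0 PC=2
Step 3: PC=2 exec 'MOV C, B'. After: A=2 B=0 C=0 D=0 ZF=0 PC=3
Step 4: PC=3 exec 'ADD B, A'. After: A=2 B=2 C=0 D=0 ZF=0 PC=4
Step 5: PC=4 exec 'MUL B, C'. After: A=2 B=0 C=0 D=0 ZF=1 PC=5
Step 6: PC=5 exec 'MOV A, C'. After: A=0 B=0 C=0 D=0 ZF=1 PC=6
Step 7: PC=6 exec 'SUB A, 6'. After: A=-6 B=0 C=0 D=0 ZF=0 PC=7
Step 8: PC=7 exec 'SUB C, 7'. After: A=-6 B=0 C=-7 D=0 ZF=0 PC=8
Step 9: PC=8 exec 'MOV B, 12'. After: A=-6 B=12 C=-7 D=0 ZF=0 PC=9
Step 10: PC=9 exec 'HALT'. After: A=-6 B=12 C=-7 D=0 ZF=0 PC=9 HALTED
Total instructions executed: 10

Answer: 10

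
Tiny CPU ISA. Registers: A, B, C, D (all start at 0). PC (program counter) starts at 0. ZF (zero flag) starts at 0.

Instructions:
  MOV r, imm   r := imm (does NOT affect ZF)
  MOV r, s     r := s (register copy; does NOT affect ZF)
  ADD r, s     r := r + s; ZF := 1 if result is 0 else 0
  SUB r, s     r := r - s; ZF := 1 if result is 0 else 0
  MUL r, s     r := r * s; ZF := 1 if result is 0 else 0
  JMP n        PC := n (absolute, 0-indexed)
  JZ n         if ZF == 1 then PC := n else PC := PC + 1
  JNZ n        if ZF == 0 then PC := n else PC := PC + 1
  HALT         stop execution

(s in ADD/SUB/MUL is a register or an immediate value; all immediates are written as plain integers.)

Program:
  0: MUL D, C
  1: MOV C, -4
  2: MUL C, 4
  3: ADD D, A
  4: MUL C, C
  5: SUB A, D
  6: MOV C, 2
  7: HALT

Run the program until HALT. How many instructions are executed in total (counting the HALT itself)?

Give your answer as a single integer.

Answer: 8

Derivation:
Step 1: PC=0 exec 'MUL D, C'. After: A=0 B=0 C=0 D=0 ZF=1 PC=1
Step 2: PC=1 exec 'MOV C, -4'. After: A=0 B=0 C=-4 D=0 ZF=1 PC=2
Step 3: PC=2 exec 'MUL C, 4'. After: A=0 B=0 C=-16 D=0 ZF=0 PC=3
Step 4: PC=3 exec 'ADD D, A'. After: A=0 B=0 C=-16 D=0 ZF=1 PC=4
Step 5: PC=4 exec 'MUL C, C'. After: A=0 B=0 C=256 D=0 ZF=0 PC=5
Step 6: PC=5 exec 'SUB A, D'. After: A=0 B=0 C=256 D=0 ZF=1 PC=6
Step 7: PC=6 exec 'MOV C, 2'. After: A=0 B=0 C=2 D=0 ZF=1 PC=7
Step 8: PC=7 exec 'HALT'. After: A=0 B=0 C=2 D=0 ZF=1 PC=7 HALTED
Total instructions executed: 8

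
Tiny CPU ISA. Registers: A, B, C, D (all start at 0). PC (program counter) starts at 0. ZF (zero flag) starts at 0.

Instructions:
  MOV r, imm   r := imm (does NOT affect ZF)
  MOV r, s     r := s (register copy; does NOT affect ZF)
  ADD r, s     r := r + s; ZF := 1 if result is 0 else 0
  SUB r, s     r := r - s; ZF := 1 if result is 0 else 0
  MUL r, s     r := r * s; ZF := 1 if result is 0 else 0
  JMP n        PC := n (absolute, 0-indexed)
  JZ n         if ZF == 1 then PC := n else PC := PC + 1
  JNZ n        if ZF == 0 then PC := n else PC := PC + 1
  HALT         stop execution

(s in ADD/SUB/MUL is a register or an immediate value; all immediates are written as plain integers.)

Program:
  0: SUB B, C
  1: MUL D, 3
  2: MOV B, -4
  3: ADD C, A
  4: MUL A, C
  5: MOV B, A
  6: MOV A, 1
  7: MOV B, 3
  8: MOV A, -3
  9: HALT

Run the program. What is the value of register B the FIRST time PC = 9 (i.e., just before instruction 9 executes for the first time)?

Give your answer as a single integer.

Step 1: PC=0 exec 'SUB B, C'. After: A=0 B=0 C=0 D=0 ZF=1 PC=1
Step 2: PC=1 exec 'MUL D, 3'. After: A=0 B=0 C=0 D=0 ZF=1 PC=2
Step 3: PC=2 exec 'MOV B, -4'. After: A=0 B=-4 C=0 D=0 ZF=1 PC=3
Step 4: PC=3 exec 'ADD C, A'. After: A=0 B=-4 C=0 D=0 ZF=1 PC=4
Step 5: PC=4 exec 'MUL A, C'. After: A=0 B=-4 C=0 D=0 ZF=1 PC=5
Step 6: PC=5 exec 'MOV B, A'. After: A=0 B=0 C=0 D=0 ZF=1 PC=6
Step 7: PC=6 exec 'MOV A, 1'. After: A=1 B=0 C=0 D=0 ZF=1 PC=7
Step 8: PC=7 exec 'MOV B, 3'. After: A=1 B=3 C=0 D=0 ZF=1 PC=8
Step 9: PC=8 exec 'MOV A, -3'. After: A=-3 B=3 C=0 D=0 ZF=1 PC=9
First time PC=9: B=3

3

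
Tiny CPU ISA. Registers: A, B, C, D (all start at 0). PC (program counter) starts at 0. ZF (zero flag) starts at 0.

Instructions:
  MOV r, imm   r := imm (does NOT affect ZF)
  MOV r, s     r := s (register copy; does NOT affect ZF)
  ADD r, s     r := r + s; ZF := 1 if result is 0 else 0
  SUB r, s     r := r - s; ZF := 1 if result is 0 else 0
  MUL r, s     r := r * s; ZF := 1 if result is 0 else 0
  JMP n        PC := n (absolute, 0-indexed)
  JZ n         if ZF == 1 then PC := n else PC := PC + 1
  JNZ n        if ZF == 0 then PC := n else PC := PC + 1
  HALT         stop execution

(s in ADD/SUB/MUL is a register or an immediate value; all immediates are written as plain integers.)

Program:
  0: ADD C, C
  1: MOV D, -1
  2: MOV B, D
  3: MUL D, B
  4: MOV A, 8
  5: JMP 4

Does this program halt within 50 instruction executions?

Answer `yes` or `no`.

Answer: no

Derivation:
Step 1: PC=0 exec 'ADD C, C'. After: A=0 B=0 C=0 D=0 ZF=1 PC=1
Step 2: PC=1 exec 'MOV D, -1'. After: A=0 B=0 C=0 D=-1 ZF=1 PC=2
Step 3: PC=2 exec 'MOV B, D'. After: A=0 B=-1 C=0 D=-1 ZF=1 PC=3
Step 4: PC=3 exec 'MUL D, B'. After: A=0 B=-1 C=0 D=1 ZF=0 PC=4
Step 5: PC=4 exec 'MOV A, 8'. After: A=8 B=-1 C=0 D=1 ZF=0 PC=5
Step 6: PC=5 exec 'JMP 4'. After: A=8 B=-1 C=0 D=1 ZF=0 PC=4
Step 7: PC=4 exec 'MOV A, 8'. After: A=8 B=-1 C=0 D=1 ZF=0 PC=5
State after step 7 equals state after step 5: the program is in a cycle of length 2 and will never halt.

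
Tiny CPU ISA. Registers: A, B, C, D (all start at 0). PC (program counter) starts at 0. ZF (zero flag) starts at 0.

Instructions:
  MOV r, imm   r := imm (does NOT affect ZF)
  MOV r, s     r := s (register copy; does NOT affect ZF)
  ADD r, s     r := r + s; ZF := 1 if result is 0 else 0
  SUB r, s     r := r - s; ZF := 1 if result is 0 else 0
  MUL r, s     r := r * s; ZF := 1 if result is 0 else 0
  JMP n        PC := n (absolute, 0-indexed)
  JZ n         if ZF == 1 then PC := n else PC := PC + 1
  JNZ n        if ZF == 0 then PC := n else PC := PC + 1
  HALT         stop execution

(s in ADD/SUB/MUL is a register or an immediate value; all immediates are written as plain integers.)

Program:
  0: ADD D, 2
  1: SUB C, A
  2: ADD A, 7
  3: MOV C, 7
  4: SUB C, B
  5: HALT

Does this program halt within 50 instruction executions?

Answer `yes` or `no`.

Answer: yes

Derivation:
Step 1: PC=0 exec 'ADD D, 2'. After: A=0 B=0 C=0 D=2 ZF=0 PC=1
Step 2: PC=1 exec 'SUB C, A'. After: A=0 B=0 C=0 D=2 ZF=1 PC=2
Step 3: PC=2 exec 'ADD A, 7'. After: A=7 B=0 C=0 D=2 ZF=0 PC=3
Step 4: PC=3 exec 'MOV C, 7'. After: A=7 B=0 C=7 D=2 ZF=0 PC=4
Step 5: PC=4 exec 'SUB C, B'. After: A=7 B=0 C=7 D=2 ZF=0 PC=5
Step 6: PC=5 exec 'HALT'. After: A=7 B=0 C=7 D=2 ZF=0 PC=5 HALTED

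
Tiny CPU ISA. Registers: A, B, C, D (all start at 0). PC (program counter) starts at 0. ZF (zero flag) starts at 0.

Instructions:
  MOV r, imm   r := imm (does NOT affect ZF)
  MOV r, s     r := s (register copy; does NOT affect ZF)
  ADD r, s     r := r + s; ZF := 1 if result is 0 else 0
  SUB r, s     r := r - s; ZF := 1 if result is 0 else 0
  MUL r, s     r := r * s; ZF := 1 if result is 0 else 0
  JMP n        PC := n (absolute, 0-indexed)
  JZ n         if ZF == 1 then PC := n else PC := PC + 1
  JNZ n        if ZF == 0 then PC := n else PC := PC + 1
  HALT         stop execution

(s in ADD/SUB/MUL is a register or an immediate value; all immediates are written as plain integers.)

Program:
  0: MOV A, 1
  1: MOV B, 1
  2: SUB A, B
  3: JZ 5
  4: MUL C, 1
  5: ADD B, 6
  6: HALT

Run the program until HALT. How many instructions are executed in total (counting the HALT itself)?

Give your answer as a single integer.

Answer: 6

Derivation:
Step 1: PC=0 exec 'MOV A, 1'. After: A=1 B=0 C=0 D=0 ZF=0 PC=1
Step 2: PC=1 exec 'MOV B, 1'. After: A=1 B=1 C=0 D=0 ZF=0 PC=2
Step 3: PC=2 exec 'SUB A, B'. After: A=0 B=1 C=0 D=0 ZF=1 PC=3
Step 4: PC=3 exec 'JZ 5'. After: A=0 B=1 C=0 D=0 ZF=1 PC=5
Step 5: PC=5 exec 'ADD B, 6'. After: A=0 B=7 C=0 D=0 ZF=0 PC=6
Step 6: PC=6 exec 'HALT'. After: A=0 B=7 C=0 D=0 ZF=0 PC=6 HALTED
Total instructions executed: 6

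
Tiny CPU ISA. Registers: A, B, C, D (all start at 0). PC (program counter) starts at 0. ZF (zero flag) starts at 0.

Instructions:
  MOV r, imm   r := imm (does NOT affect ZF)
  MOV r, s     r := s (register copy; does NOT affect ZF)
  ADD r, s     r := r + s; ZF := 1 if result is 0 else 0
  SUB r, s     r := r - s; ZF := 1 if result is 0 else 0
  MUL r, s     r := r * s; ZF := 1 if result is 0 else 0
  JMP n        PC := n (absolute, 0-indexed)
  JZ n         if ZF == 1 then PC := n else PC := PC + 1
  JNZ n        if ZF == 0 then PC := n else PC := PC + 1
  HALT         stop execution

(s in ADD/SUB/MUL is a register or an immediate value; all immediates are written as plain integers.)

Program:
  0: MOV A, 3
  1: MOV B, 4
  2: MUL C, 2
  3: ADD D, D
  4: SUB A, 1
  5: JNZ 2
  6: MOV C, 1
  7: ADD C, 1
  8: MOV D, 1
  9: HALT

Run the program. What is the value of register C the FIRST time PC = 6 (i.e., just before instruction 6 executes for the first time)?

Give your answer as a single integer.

Step 1: PC=0 exec 'MOV A, 3'. After: A=3 B=0 C=0 D=0 ZF=0 PC=1
Step 2: PC=1 exec 'MOV B, 4'. After: A=3 B=4 C=0 D=0 ZF=0 PC=2
Step 3: PC=2 exec 'MUL C, 2'. After: A=3 B=4 C=0 D=0 ZF=1 PC=3
Step 4: PC=3 exec 'ADD D, D'. After: A=3 B=4 C=0 D=0 ZF=1 PC=4
Step 5: PC=4 exec 'SUB A, 1'. After: A=2 B=4 C=0 D=0 ZF=0 PC=5
Step 6: PC=5 exec 'JNZ 2'. After: A=2 B=4 C=0 D=0 ZF=0 PC=2
Step 7: PC=2 exec 'MUL C, 2'. After: A=2 B=4 C=0 D=0 ZF=1 PC=3
Step 8: PC=3 exec 'ADD D, D'. After: A=2 B=4 C=0 D=0 ZF=1 PC=4
Step 9: PC=4 exec 'SUB A, 1'. After: A=1 B=4 C=0 D=0 ZF=0 PC=5
Step 10: PC=5 exec 'JNZ 2'. After: A=1 B=4 C=0 D=0 ZF=0 PC=2
Step 11: PC=2 exec 'MUL C, 2'. After: A=1 B=4 C=0 D=0 ZF=1 PC=3
Step 12: PC=3 exec 'ADD D, D'. After: A=1 B=4 C=0 D=0 ZF=1 PC=4
Step 13: PC=4 exec 'SUB A, 1'. After: A=0 B=4 C=0 D=0 ZF=1 PC=5
Step 14: PC=5 exec 'JNZ 2'. After: A=0 B=4 C=0 D=0 ZF=1 PC=6
First time PC=6: C=0

0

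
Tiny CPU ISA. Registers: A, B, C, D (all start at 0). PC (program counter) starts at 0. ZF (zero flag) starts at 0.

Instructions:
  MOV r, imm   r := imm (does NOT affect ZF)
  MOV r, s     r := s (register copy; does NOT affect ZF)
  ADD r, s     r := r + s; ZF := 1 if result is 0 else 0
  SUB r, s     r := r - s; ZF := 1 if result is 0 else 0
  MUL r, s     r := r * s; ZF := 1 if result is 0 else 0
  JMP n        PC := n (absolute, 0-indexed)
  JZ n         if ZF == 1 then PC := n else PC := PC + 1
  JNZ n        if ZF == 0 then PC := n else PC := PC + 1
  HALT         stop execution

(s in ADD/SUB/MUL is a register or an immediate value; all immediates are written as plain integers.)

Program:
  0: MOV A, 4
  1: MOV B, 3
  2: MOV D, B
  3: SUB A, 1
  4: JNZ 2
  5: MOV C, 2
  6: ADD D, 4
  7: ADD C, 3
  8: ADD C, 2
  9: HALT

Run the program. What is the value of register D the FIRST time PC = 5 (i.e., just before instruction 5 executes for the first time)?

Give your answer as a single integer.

Step 1: PC=0 exec 'MOV A, 4'. After: A=4 B=0 C=0 D=0 ZF=0 PC=1
Step 2: PC=1 exec 'MOV B, 3'. After: A=4 B=3 C=0 D=0 ZF=0 PC=2
Step 3: PC=2 exec 'MOV D, B'. After: A=4 B=3 C=0 D=3 ZF=0 PC=3
Step 4: PC=3 exec 'SUB A, 1'. After: A=3 B=3 C=0 D=3 ZF=0 PC=4
Step 5: PC=4 exec 'JNZ 2'. After: A=3 B=3 C=0 D=3 ZF=0 PC=2
Step 6: PC=2 exec 'MOV D, B'. After: A=3 B=3 C=0 D=3 ZF=0 PC=3
Step 7: PC=3 exec 'SUB A, 1'. After: A=2 B=3 C=0 D=3 ZF=0 PC=4
Step 8: PC=4 exec 'JNZ 2'. After: A=2 B=3 C=0 D=3 ZF=0 PC=2
Step 9: PC=2 exec 'MOV D, B'. After: A=2 B=3 C=0 D=3 ZF=0 PC=3
Step 10: PC=3 exec 'SUB A, 1'. After: A=1 B=3 C=0 D=3 ZF=0 PC=4
Step 11: PC=4 exec 'JNZ 2'. After: A=1 B=3 C=0 D=3 ZF=0 PC=2
Step 12: PC=2 exec 'MOV D, B'. After: A=1 B=3 C=0 D=3 ZF=0 PC=3
Step 13: PC=3 exec 'SUB A, 1'. After: A=0 B=3 C=0 D=3 ZF=1 PC=4
Step 14: PC=4 exec 'JNZ 2'. After: A=0 B=3 C=0 D=3 ZF=1 PC=5
First time PC=5: D=3

3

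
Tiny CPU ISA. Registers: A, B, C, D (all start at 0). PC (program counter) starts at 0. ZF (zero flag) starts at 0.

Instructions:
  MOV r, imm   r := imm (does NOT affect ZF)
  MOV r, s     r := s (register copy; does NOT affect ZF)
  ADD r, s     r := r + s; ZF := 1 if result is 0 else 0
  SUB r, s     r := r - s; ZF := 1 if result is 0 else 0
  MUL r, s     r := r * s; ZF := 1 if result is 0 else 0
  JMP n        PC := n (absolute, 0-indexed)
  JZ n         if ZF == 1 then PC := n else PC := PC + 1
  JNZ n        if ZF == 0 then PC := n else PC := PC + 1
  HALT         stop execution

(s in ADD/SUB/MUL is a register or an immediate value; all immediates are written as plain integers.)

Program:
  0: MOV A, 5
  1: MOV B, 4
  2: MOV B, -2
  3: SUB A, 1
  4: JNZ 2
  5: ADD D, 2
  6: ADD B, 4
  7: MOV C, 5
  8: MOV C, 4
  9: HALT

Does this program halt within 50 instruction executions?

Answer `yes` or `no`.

Answer: yes

Derivation:
Step 1: PC=0 exec 'MOV A, 5'. After: A=5 B=0 C=0 D=0 ZF=0 PC=1
Step 2: PC=1 exec 'MOV B, 4'. After: A=5 B=4 C=0 D=0 ZF=0 PC=2
Step 3: PC=2 exec 'MOV B, -2'. After: A=5 B=-2 C=0 D=0 ZF=0 PC=3
Step 4: PC=3 exec 'SUB A, 1'. After: A=4 B=-2 C=0 D=0 ZF=0 PC=4
Step 5: PC=4 exec 'JNZ 2'. After: A=4 B=-2 C=0 D=0 ZF=0 PC=2
Step 6: PC=2 exec 'MOV B, -2'. After: A=4 B=-2 C=0 D=0 ZF=0 PC=3
Step 7: PC=3 exec 'SUB A, 1'. After: A=3 B=-2 C=0 D=0 ZF=0 PC=4
Step 8: PC=4 exec 'JNZ 2'. After: A=3 B=-2 C=0 D=0 ZF=0 PC=2
Step 9: PC=2 exec 'MOV B, -2'. After: A=3 B=-2 C=0 D=0 ZF=0 PC=3
Step 10: PC=3 exec 'SUB A, 1'. After: A=2 B=-2 C=0 D=0 ZF=0 PC=4
Step 11: PC=4 exec 'JNZ 2'. After: A=2 B=-2 C=0 D=0 ZF=0 PC=2
Step 12: PC=2 exec 'MOV B, -2'. After: A=2 B=-2 C=0 D=0 ZF=0 PC=3
Step 13: PC=3 exec 'SUB A, 1'. After: A=1 B=-2 C=0 D=0 ZF=0 PC=4
Step 14: PC=4 exec 'JNZ 2'. After: A=1 B=-2 C=0 D=0 ZF=0 PC=2
Step 15: PC=2 exec 'MOV B, -2'. After: A=1 B=-2 C=0 D=0 ZF=0 PC=3
Step 16: PC=3 exec 'SUB A, 1'. After: A=0 B=-2 C=0 D=0 ZF=1 PC=4
Step 17: PC=4 exec 'JNZ 2'. After: A=0 B=-2 C=0 D=0 ZF=1 PC=5
Step 18: PC=5 exec 'ADD D, 2'. After: A=0 B=-2 C=0 D=2 ZF=0 PC=6
Step 19: PC=6 exec 'ADD B, 4'. After: A=0 B=2 C=0 D=2 ZF=0 PC=7
Step 20: PC=7 exec 'MOV C, 5'. After: A=0 B=2 C=5 D=2 ZF=0 PC=8
Step 21: PC=8 exec 'MOV C, 4'. After: A=0 B=2 C=4 D=2 ZF=0 PC=9
Step 22: PC=9 exec 'HALT'. After: A=0 B=2 C=4 D=2 ZF=0 PC=9 HALTED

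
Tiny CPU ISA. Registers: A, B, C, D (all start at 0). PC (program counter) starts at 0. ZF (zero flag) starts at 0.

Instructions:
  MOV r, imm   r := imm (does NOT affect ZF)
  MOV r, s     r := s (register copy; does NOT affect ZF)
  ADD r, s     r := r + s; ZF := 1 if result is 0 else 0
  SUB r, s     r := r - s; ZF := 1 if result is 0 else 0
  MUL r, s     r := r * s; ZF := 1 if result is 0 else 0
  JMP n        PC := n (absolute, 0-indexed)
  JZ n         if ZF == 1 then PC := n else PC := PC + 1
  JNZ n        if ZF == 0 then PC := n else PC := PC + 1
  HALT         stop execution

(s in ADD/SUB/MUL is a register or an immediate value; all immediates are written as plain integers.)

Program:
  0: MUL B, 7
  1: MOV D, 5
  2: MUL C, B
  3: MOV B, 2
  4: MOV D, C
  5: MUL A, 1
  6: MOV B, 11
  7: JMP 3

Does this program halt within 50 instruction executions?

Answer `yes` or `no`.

Step 1: PC=0 exec 'MUL B, 7'. After: A=0 B=0 C=0 D=0 ZF=1 PC=1
Step 2: PC=1 exec 'MOV D, 5'. After: A=0 B=0 C=0 D=5 ZF=1 PC=2
Step 3: PC=2 exec 'MUL C, B'. After: A=0 B=0 C=0 D=5 ZF=1 PC=3
Step 4: PC=3 exec 'MOV B, 2'. After: A=0 B=2 C=0 D=5 ZF=1 PC=4
Step 5: PC=4 exec 'MOV D, C'. After: A=0 B=2 C=0 D=0 ZF=1 PC=5
Step 6: PC=5 exec 'MUL A, 1'. After: A=0 B=2 C=0 D=0 ZF=1 PC=6
Step 7: PC=6 exec 'MOV B, 11'. After: A=0 B=11 C=0 D=0 ZF=1 PC=7
Step 8: PC=7 exec 'JMP 3'. After: A=0 B=11 C=0 D=0 ZF=1 PC=3
Step 9: PC=3 exec 'MOV B, 2'. After: A=0 B=2 C=0 D=0 ZF=1 PC=4
Step 10: PC=4 exec 'MOV D, C'. After: A=0 B=2 C=0 D=0 ZF=1 PC=5
State after step 10 equals state after step 5: the program is in a cycle of length 5 and will never halt.

Answer: no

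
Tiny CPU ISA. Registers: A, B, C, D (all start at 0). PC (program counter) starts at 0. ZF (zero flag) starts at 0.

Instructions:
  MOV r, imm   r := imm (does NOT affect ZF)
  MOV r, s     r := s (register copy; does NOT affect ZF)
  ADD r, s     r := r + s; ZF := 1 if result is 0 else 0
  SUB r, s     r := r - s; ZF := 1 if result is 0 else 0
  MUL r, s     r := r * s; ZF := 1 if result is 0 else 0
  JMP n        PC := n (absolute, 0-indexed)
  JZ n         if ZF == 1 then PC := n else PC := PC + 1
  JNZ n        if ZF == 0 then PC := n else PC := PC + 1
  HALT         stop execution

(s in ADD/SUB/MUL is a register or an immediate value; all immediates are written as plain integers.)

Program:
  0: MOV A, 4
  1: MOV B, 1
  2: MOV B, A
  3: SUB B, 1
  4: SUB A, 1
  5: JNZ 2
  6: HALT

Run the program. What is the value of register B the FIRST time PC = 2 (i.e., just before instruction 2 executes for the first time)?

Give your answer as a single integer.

Step 1: PC=0 exec 'MOV A, 4'. After: A=4 B=0 C=0 D=0 ZF=0 PC=1
Step 2: PC=1 exec 'MOV B, 1'. After: A=4 B=1 C=0 D=0 ZF=0 PC=2
First time PC=2: B=1

1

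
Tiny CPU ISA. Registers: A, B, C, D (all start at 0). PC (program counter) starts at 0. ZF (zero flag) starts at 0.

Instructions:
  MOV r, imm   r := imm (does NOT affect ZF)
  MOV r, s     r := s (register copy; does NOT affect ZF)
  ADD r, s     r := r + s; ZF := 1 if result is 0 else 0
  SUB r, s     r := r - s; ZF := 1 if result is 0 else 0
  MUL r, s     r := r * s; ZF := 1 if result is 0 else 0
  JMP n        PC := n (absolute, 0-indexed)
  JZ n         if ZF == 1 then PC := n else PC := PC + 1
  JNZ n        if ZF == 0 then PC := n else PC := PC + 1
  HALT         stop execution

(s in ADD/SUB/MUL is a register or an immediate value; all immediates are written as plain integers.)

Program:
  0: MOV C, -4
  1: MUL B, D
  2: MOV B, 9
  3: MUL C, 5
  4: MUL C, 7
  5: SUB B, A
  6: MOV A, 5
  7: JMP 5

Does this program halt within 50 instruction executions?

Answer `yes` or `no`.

Step 1: PC=0 exec 'MOV C, -4'. After: A=0 B=0 C=-4 D=0 ZF=0 PC=1
Step 2: PC=1 exec 'MUL B, D'. After: A=0 B=0 C=-4 D=0 ZF=1 PC=2
Step 3: PC=2 exec 'MOV B, 9'. After: A=0 B=9 C=-4 D=0 ZF=1 PC=3
Step 4: PC=3 exec 'MUL C, 5'. After: A=0 B=9 C=-20 D=0 ZF=0 PC=4
Step 5: PC=4 exec 'MUL C, 7'. After: A=0 B=9 C=-140 D=0 ZF=0 PC=5
Step 6: PC=5 exec 'SUB B, A'. After: A=0 B=9 C=-140 D=0 ZF=0 PC=6
Step 7: PC=6 exec 'MOV A, 5'. After: A=5 B=9 C=-140 D=0 ZF=0 PC=7
Step 8: PC=7 exec 'JMP 5'. After: A=5 B=9 C=-140 D=0 ZF=0 PC=5
Step 9: PC=5 exec 'SUB B, A'. After: A=5 B=4 C=-140 D=0 ZF=0 PC=6
Step 10: PC=6 exec 'MOV A, 5'. After: A=5 B=4 C=-140 D=0 ZF=0 PC=7
Step 11: PC=7 exec 'JMP 5'. After: A=5 B=4 C=-140 D=0 ZF=0 PC=5
Step 12: PC=5 exec 'SUB B, A'. After: A=5 B=-1 C=-140 D=0 ZF=0 PC=6
Step 13: PC=6 exec 'MOV A, 5'. After: A=5 B=-1 C=-140 D=0 ZF=0 PC=7
Step 14: PC=7 exec 'JMP 5'. After: A=5 B=-1 C=-140 D=0 ZF=0 PC=5
Step 15: PC=5 exec 'SUB B, A'. After: A=5 B=-6 C=-140 D=0 ZF=0 PC=6
After 50 steps: not halted. PC revisits the same instructions with no path to HALT; will never halt.

Answer: no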